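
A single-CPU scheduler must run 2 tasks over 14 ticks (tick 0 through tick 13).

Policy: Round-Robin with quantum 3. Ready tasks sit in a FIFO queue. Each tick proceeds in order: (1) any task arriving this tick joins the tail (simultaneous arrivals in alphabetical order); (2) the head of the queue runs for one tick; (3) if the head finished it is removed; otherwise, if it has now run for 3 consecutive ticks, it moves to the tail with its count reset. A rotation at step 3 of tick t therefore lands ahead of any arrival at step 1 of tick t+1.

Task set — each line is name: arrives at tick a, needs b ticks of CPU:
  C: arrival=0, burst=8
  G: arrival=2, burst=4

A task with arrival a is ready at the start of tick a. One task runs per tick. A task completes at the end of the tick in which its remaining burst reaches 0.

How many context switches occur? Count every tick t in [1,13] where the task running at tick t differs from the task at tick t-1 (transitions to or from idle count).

context switches = 5

t=0: queue=[C] q_used=0 → run C
t=1: queue=[C] q_used=1 → run C
t=2: queue=[C,G] q_used=2 → run C
t=3: queue=[G,C] q_used=0 → run G
t=4: queue=[G,C] q_used=1 → run G
t=5: queue=[G,C] q_used=2 → run G
t=6: queue=[C,G] q_used=0 → run C
t=7: queue=[C,G] q_used=1 → run C
t=8: queue=[C,G] q_used=2 → run C
t=9: queue=[G,C] q_used=0 → run G
t=10: queue=[C] q_used=0 → run C
t=11: queue=[C] q_used=1 → run C
t=12: (idle)
t=13: (idle)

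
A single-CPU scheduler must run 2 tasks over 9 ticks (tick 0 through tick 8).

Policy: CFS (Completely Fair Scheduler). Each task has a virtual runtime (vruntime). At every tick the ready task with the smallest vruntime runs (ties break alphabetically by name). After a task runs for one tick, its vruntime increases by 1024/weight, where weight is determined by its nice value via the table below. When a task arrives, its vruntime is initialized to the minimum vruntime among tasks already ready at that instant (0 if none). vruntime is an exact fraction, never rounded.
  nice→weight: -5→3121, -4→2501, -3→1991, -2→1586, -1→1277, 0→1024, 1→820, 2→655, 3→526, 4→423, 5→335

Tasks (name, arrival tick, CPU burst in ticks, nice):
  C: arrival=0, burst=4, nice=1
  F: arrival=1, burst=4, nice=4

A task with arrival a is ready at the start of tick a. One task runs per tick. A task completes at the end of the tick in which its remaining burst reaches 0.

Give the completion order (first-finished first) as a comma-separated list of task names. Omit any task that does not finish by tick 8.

completion order = C, F

t=0: vr[C=0] → run C
t=1: vr[C=256/205 F=256/205] → run C
t=2: vr[C=512/205 F=256/205] → run F
t=3: vr[C=512/205 F=318208/86715] → run C
t=4: vr[C=768/205 F=318208/86715] → run F
t=5: vr[C=768/205 F=528128/86715] → run C
t=6: vr[F=528128/86715] → run F
t=7: vr[F=246016/28905] → run F
t=8: (idle)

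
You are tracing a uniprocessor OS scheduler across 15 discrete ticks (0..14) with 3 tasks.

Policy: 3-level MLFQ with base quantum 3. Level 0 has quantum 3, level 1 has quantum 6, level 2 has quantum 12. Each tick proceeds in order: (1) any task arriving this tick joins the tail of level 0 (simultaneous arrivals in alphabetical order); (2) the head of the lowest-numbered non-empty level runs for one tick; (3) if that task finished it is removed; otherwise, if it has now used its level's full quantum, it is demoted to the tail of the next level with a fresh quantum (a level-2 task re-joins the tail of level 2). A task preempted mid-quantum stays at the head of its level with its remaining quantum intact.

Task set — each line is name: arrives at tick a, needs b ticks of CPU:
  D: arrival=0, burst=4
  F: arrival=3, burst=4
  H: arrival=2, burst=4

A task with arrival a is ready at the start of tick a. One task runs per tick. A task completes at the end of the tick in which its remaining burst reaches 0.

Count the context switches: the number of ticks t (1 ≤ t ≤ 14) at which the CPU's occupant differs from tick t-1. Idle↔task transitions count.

t=0: L0/L1/L2 = D/-/- → run D
t=1: L0/L1/L2 = D/-/- → run D
t=2: L0/L1/L2 = DH/-/- → run D
t=3: L0/L1/L2 = HF/D/- → run H
t=4: L0/L1/L2 = HF/D/- → run H
t=5: L0/L1/L2 = HF/D/- → run H
t=6: L0/L1/L2 = F/DH/- → run F
t=7: L0/L1/L2 = F/DH/- → run F
t=8: L0/L1/L2 = F/DH/- → run F
t=9: L0/L1/L2 = -/DHF/- → run D
t=10: L0/L1/L2 = -/HF/- → run H
t=11: L0/L1/L2 = -/F/- → run F
t=12: (idle)
t=13: (idle)
t=14: (idle)

context switches = 6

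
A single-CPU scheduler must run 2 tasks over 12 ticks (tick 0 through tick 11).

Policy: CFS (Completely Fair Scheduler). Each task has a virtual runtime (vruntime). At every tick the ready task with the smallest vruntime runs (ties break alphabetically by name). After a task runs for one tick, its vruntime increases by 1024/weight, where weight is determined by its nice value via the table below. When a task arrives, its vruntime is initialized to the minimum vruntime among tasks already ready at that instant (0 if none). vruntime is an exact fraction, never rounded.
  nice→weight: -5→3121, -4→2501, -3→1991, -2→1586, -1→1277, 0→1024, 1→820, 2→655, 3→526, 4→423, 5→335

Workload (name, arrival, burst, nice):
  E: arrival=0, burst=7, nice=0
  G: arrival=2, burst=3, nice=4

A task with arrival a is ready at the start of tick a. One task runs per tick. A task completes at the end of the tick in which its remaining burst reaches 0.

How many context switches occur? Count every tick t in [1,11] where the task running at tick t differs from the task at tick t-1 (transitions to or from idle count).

context switches = 6

t=0: vr[E=0] → run E
t=1: vr[E=1] → run E
t=2: vr[E=2 G=2] → run E
t=3: vr[E=3 G=2] → run G
t=4: vr[E=3 G=1870/423] → run E
t=5: vr[E=4 G=1870/423] → run E
t=6: vr[E=5 G=1870/423] → run G
t=7: vr[E=5 G=2894/423] → run E
t=8: vr[E=6 G=2894/423] → run E
t=9: vr[G=2894/423] → run G
t=10: (idle)
t=11: (idle)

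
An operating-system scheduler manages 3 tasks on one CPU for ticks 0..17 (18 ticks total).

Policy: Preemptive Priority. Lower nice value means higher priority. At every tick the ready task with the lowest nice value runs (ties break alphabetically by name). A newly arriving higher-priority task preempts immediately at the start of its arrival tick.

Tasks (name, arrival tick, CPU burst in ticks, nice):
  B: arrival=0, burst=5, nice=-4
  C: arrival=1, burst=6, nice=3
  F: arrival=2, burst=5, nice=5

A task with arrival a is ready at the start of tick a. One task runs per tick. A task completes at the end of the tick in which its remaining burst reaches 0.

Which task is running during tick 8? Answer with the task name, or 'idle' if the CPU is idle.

running at tick 8 = C

t=0: ready={B} → run B
t=1: ready={B,C} → run B
t=2: ready={B,C,F} → run B
t=3: ready={B,C,F} → run B
t=4: ready={B,C,F} → run B
t=5: ready={C,F} → run C
t=6: ready={C,F} → run C
t=7: ready={C,F} → run C
t=8: ready={C,F} → run C
t=9: ready={C,F} → run C
t=10: ready={C,F} → run C
t=11: ready={F} → run F
t=12: ready={F} → run F
t=13: ready={F} → run F
t=14: ready={F} → run F
t=15: ready={F} → run F
t=16: (idle)
t=17: (idle)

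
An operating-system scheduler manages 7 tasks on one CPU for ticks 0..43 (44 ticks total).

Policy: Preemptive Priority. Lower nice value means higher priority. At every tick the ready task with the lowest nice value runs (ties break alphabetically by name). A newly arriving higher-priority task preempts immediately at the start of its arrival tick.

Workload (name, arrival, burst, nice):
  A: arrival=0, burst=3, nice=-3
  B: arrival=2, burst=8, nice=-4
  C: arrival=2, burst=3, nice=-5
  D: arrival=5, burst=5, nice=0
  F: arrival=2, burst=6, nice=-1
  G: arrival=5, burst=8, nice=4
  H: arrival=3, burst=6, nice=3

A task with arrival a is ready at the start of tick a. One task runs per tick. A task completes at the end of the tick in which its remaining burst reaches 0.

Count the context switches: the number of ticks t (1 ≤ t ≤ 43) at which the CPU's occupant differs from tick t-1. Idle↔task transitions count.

t=0: ready={A} → run A
t=1: ready={A} → run A
t=2: ready={A,B,C,F} → run C
t=3: ready={A,B,C,F,H} → run C
t=4: ready={A,B,C,F,H} → run C
t=5: ready={A,B,D,F,G,H} → run B
t=6: ready={A,B,D,F,G,H} → run B
t=7: ready={A,B,D,F,G,H} → run B
t=8: ready={A,B,D,F,G,H} → run B
t=9: ready={A,B,D,F,G,H} → run B
t=10: ready={A,B,D,F,G,H} → run B
t=11: ready={A,B,D,F,G,H} → run B
t=12: ready={A,B,D,F,G,H} → run B
t=13: ready={A,D,F,G,H} → run A
t=14: ready={D,F,G,H} → run F
t=15: ready={D,F,G,H} → run F
t=16: ready={D,F,G,H} → run F
t=17: ready={D,F,G,H} → run F
t=18: ready={D,F,G,H} → run F
t=19: ready={D,F,G,H} → run F
t=20: ready={D,G,H} → run D
t=21: ready={D,G,H} → run D
t=22: ready={D,G,H} → run D
t=23: ready={D,G,H} → run D
t=24: ready={D,G,H} → run D
t=25: ready={G,H} → run H
t=26: ready={G,H} → run H
t=27: ready={G,H} → run H
t=28: ready={G,H} → run H
t=29: ready={G,H} → run H
t=30: ready={G,H} → run H
t=31: ready={G} → run G
t=32: ready={G} → run G
t=33: ready={G} → run G
t=34: ready={G} → run G
t=35: ready={G} → run G
t=36: ready={G} → run G
t=37: ready={G} → run G
t=38: ready={G} → run G
t=39: (idle)
t=40: (idle)
t=41: (idle)
t=42: (idle)
t=43: (idle)

context switches = 8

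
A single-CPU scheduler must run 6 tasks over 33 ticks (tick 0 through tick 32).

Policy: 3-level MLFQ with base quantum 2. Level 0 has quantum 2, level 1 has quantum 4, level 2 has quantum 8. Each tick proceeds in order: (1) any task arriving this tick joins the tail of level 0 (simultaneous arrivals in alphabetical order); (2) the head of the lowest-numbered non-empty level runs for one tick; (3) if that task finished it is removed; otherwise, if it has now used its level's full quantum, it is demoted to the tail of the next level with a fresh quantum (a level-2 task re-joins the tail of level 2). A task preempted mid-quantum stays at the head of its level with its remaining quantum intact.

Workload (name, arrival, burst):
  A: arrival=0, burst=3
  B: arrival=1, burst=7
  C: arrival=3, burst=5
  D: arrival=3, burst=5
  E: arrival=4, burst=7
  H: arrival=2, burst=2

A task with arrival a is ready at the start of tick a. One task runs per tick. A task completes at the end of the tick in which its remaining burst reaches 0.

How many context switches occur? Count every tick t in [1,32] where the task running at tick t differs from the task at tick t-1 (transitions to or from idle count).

context switches = 13

t=0: L0/L1/L2 = A/-/- → run A
t=1: L0/L1/L2 = AB/-/- → run A
t=2: L0/L1/L2 = BH/A/- → run B
t=3: L0/L1/L2 = BHCD/A/- → run B
t=4: L0/L1/L2 = HCDE/AB/- → run H
t=5: L0/L1/L2 = HCDE/AB/- → run H
t=6: L0/L1/L2 = CDE/AB/- → run C
t=7: L0/L1/L2 = CDE/AB/- → run C
t=8: L0/L1/L2 = DE/ABC/- → run D
t=9: L0/L1/L2 = DE/ABC/- → run D
t=10: L0/L1/L2 = E/ABCD/- → run E
t=11: L0/L1/L2 = E/ABCD/- → run E
t=12: L0/L1/L2 = -/ABCDE/- → run A
t=13: L0/L1/L2 = -/BCDE/- → run B
t=14: L0/L1/L2 = -/BCDE/- → run B
t=15: L0/L1/L2 = -/BCDE/- → run B
t=16: L0/L1/L2 = -/BCDE/- → run B
t=17: L0/L1/L2 = -/CDE/B → run C
t=18: L0/L1/L2 = -/CDE/B → run C
t=19: L0/L1/L2 = -/CDE/B → run C
t=20: L0/L1/L2 = -/DE/B → run D
t=21: L0/L1/L2 = -/DE/B → run D
t=22: L0/L1/L2 = -/DE/B → run D
t=23: L0/L1/L2 = -/E/B → run E
t=24: L0/L1/L2 = -/E/B → run E
t=25: L0/L1/L2 = -/E/B → run E
t=26: L0/L1/L2 = -/E/B → run E
t=27: L0/L1/L2 = -/-/BE → run B
t=28: L0/L1/L2 = -/-/E → run E
t=29: (idle)
t=30: (idle)
t=31: (idle)
t=32: (idle)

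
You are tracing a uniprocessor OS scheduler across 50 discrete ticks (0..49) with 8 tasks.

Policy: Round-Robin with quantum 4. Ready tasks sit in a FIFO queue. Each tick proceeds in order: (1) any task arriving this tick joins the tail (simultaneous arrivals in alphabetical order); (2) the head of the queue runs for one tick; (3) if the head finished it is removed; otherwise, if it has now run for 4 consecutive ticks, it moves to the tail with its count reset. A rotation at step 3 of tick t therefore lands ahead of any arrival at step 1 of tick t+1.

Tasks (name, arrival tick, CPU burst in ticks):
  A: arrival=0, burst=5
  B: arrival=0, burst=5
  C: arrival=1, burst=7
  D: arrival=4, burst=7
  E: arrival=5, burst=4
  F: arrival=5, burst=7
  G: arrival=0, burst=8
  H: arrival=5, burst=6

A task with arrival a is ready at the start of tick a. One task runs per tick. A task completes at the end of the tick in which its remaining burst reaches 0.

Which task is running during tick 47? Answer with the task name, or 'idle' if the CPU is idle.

running at tick 47 = H

t=0: queue=[A,B,G] q_used=0 → run A
t=1: queue=[A,B,G,C] q_used=1 → run A
t=2: queue=[A,B,G,C] q_used=2 → run A
t=3: queue=[A,B,G,C] q_used=3 → run A
t=4: queue=[B,G,C,A,D] q_used=0 → run B
t=5: queue=[B,G,C,A,D,E,F,H] q_used=1 → run B
t=6: queue=[B,G,C,A,D,E,F,H] q_used=2 → run B
t=7: queue=[B,G,C,A,D,E,F,H] q_used=3 → run B
t=8: queue=[G,C,A,D,E,F,H,B] q_used=0 → run G
t=9: queue=[G,C,A,D,E,F,H,B] q_used=1 → run G
t=10: queue=[G,C,A,D,E,F,H,B] q_used=2 → run G
t=11: queue=[G,C,A,D,E,F,H,B] q_used=3 → run G
t=12: queue=[C,A,D,E,F,H,B,G] q_used=0 → run C
t=13: queue=[C,A,D,E,F,H,B,G] q_used=1 → run C
t=14: queue=[C,A,D,E,F,H,B,G] q_used=2 → run C
t=15: queue=[C,A,D,E,F,H,B,G] q_used=3 → run C
t=16: queue=[A,D,E,F,H,B,G,C] q_used=0 → run A
t=17: queue=[D,E,F,H,B,G,C] q_used=0 → run D
t=18: queue=[D,E,F,H,B,G,C] q_used=1 → run D
t=19: queue=[D,E,F,H,B,G,C] q_used=2 → run D
t=20: queue=[D,E,F,H,B,G,C] q_used=3 → run D
t=21: queue=[E,F,H,B,G,C,D] q_used=0 → run E
t=22: queue=[E,F,H,B,G,C,D] q_used=1 → run E
t=23: queue=[E,F,H,B,G,C,D] q_used=2 → run E
t=24: queue=[E,F,H,B,G,C,D] q_used=3 → run E
t=25: queue=[F,H,B,G,C,D] q_used=0 → run F
t=26: queue=[F,H,B,G,C,D] q_used=1 → run F
t=27: queue=[F,H,B,G,C,D] q_used=2 → run F
t=28: queue=[F,H,B,G,C,D] q_used=3 → run F
t=29: queue=[H,B,G,C,D,F] q_used=0 → run H
t=30: queue=[H,B,G,C,D,F] q_used=1 → run H
t=31: queue=[H,B,G,C,D,F] q_used=2 → run H
t=32: queue=[H,B,G,C,D,F] q_used=3 → run H
t=33: queue=[B,G,C,D,F,H] q_used=0 → run B
t=34: queue=[G,C,D,F,H] q_used=0 → run G
t=35: queue=[G,C,D,F,H] q_used=1 → run G
t=36: queue=[G,C,D,F,H] q_used=2 → run G
t=37: queue=[G,C,D,F,H] q_used=3 → run G
t=38: queue=[C,D,F,H] q_used=0 → run C
t=39: queue=[C,D,F,H] q_used=1 → run C
t=40: queue=[C,D,F,H] q_used=2 → run C
t=41: queue=[D,F,H] q_used=0 → run D
t=42: queue=[D,F,H] q_used=1 → run D
t=43: queue=[D,F,H] q_used=2 → run D
t=44: queue=[F,H] q_used=0 → run F
t=45: queue=[F,H] q_used=1 → run F
t=46: queue=[F,H] q_used=2 → run F
t=47: queue=[H] q_used=0 → run H
t=48: queue=[H] q_used=1 → run H
t=49: (idle)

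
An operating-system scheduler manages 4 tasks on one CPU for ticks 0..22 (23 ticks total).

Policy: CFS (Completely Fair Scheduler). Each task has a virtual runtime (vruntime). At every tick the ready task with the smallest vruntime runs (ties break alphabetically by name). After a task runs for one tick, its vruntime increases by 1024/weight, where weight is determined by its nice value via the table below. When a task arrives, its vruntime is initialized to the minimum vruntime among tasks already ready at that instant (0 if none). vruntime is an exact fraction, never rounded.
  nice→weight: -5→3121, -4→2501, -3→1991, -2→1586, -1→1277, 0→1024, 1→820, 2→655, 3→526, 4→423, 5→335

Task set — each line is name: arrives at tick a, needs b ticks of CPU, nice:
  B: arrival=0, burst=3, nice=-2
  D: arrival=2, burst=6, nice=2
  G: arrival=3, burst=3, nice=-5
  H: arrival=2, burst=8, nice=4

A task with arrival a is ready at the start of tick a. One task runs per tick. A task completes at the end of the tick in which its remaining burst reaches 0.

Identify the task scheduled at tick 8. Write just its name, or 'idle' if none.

t=0: vr[B=0] → run B
t=1: vr[B=512/793] → run B
t=2: vr[B=1024/793 D=1024/793 H=1024/793] → run B
t=3: vr[D=1024/793 G=1024/793 H=1024/793] → run D
t=4: vr[D=1482752/519415 G=1024/793 H=1024/793] → run G
t=5: vr[D=1482752/519415 G=4007936/2474953 H=1024/793] → run H
t=6: vr[D=1482752/519415 G=4007936/2474953 H=1245184/335439] → run G
t=7: vr[D=1482752/519415 G=4819968/2474953 H=1245184/335439] → run G
t=8: vr[D=1482752/519415 H=1245184/335439] → run D
t=9: vr[D=2294784/519415 H=1245184/335439] → run H
t=10: vr[D=2294784/519415 H=2057216/335439] → run D
t=11: vr[D=3106816/519415 H=2057216/335439] → run D
t=12: vr[D=3918848/519415 H=2057216/335439] → run H
t=13: vr[D=3918848/519415 H=956416/111813] → run D
t=14: vr[D=946176/103883 H=956416/111813] → run H
t=15: vr[D=946176/103883 H=3681280/335439] → run D
t=16: vr[H=3681280/335439] → run H
t=17: vr[H=4493312/335439] → run H
t=18: vr[H=1768448/111813] → run H
t=19: vr[H=6117376/335439] → run H
t=20: (idle)
t=21: (idle)
t=22: (idle)

running at tick 8 = D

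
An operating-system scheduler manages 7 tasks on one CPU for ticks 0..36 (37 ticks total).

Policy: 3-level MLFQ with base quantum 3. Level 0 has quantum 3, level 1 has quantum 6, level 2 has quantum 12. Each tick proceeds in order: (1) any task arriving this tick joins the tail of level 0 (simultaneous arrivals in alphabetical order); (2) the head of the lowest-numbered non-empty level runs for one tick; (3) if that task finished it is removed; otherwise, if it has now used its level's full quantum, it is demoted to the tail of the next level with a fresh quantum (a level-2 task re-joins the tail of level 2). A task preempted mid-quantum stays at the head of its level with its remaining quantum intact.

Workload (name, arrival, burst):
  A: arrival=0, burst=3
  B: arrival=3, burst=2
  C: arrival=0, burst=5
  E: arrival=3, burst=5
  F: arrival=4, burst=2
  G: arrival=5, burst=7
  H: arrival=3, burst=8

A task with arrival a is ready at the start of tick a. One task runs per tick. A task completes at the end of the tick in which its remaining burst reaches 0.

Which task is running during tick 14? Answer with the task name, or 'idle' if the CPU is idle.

t=0: L0/L1/L2 = AC/-/- → run A
t=1: L0/L1/L2 = AC/-/- → run A
t=2: L0/L1/L2 = AC/-/- → run A
t=3: L0/L1/L2 = CBEH/-/- → run C
t=4: L0/L1/L2 = CBEHF/-/- → run C
t=5: L0/L1/L2 = CBEHFG/-/- → run C
t=6: L0/L1/L2 = BEHFG/C/- → run B
t=7: L0/L1/L2 = BEHFG/C/- → run B
t=8: L0/L1/L2 = EHFG/C/- → run E
t=9: L0/L1/L2 = EHFG/C/- → run E
t=10: L0/L1/L2 = EHFG/C/- → run E
t=11: L0/L1/L2 = HFG/CE/- → run H
t=12: L0/L1/L2 = HFG/CE/- → run H
t=13: L0/L1/L2 = HFG/CE/- → run H
t=14: L0/L1/L2 = FG/CEH/- → run F
t=15: L0/L1/L2 = FG/CEH/- → run F
t=16: L0/L1/L2 = G/CEH/- → run G
t=17: L0/L1/L2 = G/CEH/- → run G
t=18: L0/L1/L2 = G/CEH/- → run G
t=19: L0/L1/L2 = -/CEHG/- → run C
t=20: L0/L1/L2 = -/CEHG/- → run C
t=21: L0/L1/L2 = -/EHG/- → run E
t=22: L0/L1/L2 = -/EHG/- → run E
t=23: L0/L1/L2 = -/HG/- → run H
t=24: L0/L1/L2 = -/HG/- → run H
t=25: L0/L1/L2 = -/HG/- → run H
t=26: L0/L1/L2 = -/HG/- → run H
t=27: L0/L1/L2 = -/HG/- → run H
t=28: L0/L1/L2 = -/G/- → run G
t=29: L0/L1/L2 = -/G/- → run G
t=30: L0/L1/L2 = -/G/- → run G
t=31: L0/L1/L2 = -/G/- → run G
t=32: (idle)
t=33: (idle)
t=34: (idle)
t=35: (idle)
t=36: (idle)

running at tick 14 = F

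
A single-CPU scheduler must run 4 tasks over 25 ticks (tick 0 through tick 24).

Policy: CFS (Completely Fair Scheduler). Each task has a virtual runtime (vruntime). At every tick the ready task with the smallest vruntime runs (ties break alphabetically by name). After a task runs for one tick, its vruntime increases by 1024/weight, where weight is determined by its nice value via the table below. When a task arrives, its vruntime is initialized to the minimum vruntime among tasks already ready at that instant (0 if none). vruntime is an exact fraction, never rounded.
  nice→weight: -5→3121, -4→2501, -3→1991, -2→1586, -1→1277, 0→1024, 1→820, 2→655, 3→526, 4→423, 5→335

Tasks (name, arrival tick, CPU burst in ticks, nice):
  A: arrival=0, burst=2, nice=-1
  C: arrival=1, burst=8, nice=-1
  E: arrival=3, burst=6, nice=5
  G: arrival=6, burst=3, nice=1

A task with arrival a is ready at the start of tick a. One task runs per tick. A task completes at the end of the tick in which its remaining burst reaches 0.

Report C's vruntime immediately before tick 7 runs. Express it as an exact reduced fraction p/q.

t=0: vr[A=0] → run A
t=1: vr[A=1024/1277 C=1024/1277] → run A
t=2: vr[C=1024/1277] → run C
t=3: vr[C=2048/1277 E=2048/1277] → run C
t=4: vr[C=3072/1277 E=2048/1277] → run E
t=5: vr[C=3072/1277 E=1993728/427795] → run C
t=6: vr[C=4096/1277 E=1993728/427795 G=4096/1277] → run C
t=7: vr[C=5120/1277 E=1993728/427795 G=4096/1277] → run G
t=8: vr[C=5120/1277 E=1993728/427795 G=1166592/261785] → run C
t=9: vr[C=6144/1277 E=1993728/427795 G=1166592/261785] → run G
t=10: vr[C=6144/1277 E=1993728/427795 G=1493504/261785] → run E
t=11: vr[C=6144/1277 E=3301376/427795 G=1493504/261785] → run C
t=12: vr[C=7168/1277 E=3301376/427795 G=1493504/261785] → run C
t=13: vr[C=8192/1277 E=3301376/427795 G=1493504/261785] → run G
t=14: vr[C=8192/1277 E=3301376/427795] → run C
t=15: vr[E=3301376/427795] → run E
t=16: vr[E=4609024/427795] → run E
t=17: vr[E=5916672/427795] → run E
t=18: vr[E=1444864/85559] → run E
t=19: (idle)
t=20: (idle)
t=21: (idle)
t=22: (idle)
t=23: (idle)
t=24: (idle)

vruntime(C, start of tick 7) = 5120/1277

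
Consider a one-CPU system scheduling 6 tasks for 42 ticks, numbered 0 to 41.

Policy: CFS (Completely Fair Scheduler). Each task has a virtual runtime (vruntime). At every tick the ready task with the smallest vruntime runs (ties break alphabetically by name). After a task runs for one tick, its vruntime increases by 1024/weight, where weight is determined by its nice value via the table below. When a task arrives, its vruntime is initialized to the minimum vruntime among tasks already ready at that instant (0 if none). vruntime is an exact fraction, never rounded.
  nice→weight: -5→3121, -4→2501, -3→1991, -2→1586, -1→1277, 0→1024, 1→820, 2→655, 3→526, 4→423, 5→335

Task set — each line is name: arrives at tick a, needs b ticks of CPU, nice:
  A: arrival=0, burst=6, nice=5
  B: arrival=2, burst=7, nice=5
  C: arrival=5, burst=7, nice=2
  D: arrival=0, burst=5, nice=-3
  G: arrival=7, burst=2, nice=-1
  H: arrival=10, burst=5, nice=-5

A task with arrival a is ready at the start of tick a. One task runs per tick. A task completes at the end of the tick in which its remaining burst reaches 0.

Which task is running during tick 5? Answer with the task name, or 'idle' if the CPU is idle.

t=0: vr[A=0 D=0] → run A
t=1: vr[A=1024/335 D=0] → run D
t=2: vr[A=1024/335 B=1024/1991 D=1024/1991] → run B
t=3: vr[A=1024/335 B=2381824/666985 D=1024/1991] → run D
t=4: vr[A=1024/335 B=2381824/666985 D=2048/1991] → run D
t=5: vr[A=1024/335 B=2381824/666985 C=3072/1991 D=3072/1991] → run C
t=6: vr[A=1024/335 B=2381824/666985 C=4050944/1304105 D=3072/1991] → run D
t=7: vr[A=1024/335 B=2381824/666985 C=4050944/1304105 D=4096/1991 G=4096/1991] → run D
t=8: vr[A=1024/335 B=2381824/666985 C=4050944/1304105 G=4096/1991] → run G
t=9: vr[A=1024/335 B=2381824/666985 C=4050944/1304105 G=7269376/2542507] → run G
t=10: vr[A=1024/335 B=2381824/666985 C=4050944/1304105 H=1024/335] → run A
t=11: vr[A=2048/335 B=2381824/666985 C=4050944/1304105 H=1024/335] → run H
t=12: vr[A=2048/335 B=2381824/666985 C=4050944/1304105 H=3538944/1045535] → run C
t=13: vr[A=2048/335 B=2381824/666985 C=6089728/1304105 H=3538944/1045535] → run H
t=14: vr[A=2048/335 B=2381824/666985 C=6089728/1304105 H=3881984/1045535] → run B
t=15: vr[A=2048/335 B=4420608/666985 C=6089728/1304105 H=3881984/1045535] → run H
t=16: vr[A=2048/335 B=4420608/666985 C=6089728/1304105 H=4225024/1045535] → run H
t=17: vr[A=2048/335 B=4420608/666985 C=6089728/1304105 H=4568064/1045535] → run H
t=18: vr[A=2048/335 B=4420608/666985 C=6089728/1304105] → run C
t=19: vr[A=2048/335 B=4420608/666985 C=8128512/1304105] → run A
t=20: vr[A=3072/335 B=4420608/666985 C=8128512/1304105] → run C
t=21: vr[A=3072/335 B=4420608/666985 C=10167296/1304105] → run B
t=22: vr[A=3072/335 B=6459392/666985 C=10167296/1304105] → run C
t=23: vr[A=3072/335 B=6459392/666985 C=2441216/260821] → run A
t=24: vr[A=4096/335 B=6459392/666985 C=2441216/260821] → run C
t=25: vr[A=4096/335 B=6459392/666985 C=14244864/1304105] → run B
t=26: vr[A=4096/335 B=8498176/666985 C=14244864/1304105] → run C
t=27: vr[A=4096/335 B=8498176/666985] → run A
t=28: vr[A=1024/67 B=8498176/666985] → run B
t=29: vr[A=1024/67 B=2107392/133397] → run A
t=30: vr[B=2107392/133397] → run B
t=31: vr[B=12575744/666985] → run B
t=32: (idle)
t=33: (idle)
t=34: (idle)
t=35: (idle)
t=36: (idle)
t=37: (idle)
t=38: (idle)
t=39: (idle)
t=40: (idle)
t=41: (idle)

running at tick 5 = C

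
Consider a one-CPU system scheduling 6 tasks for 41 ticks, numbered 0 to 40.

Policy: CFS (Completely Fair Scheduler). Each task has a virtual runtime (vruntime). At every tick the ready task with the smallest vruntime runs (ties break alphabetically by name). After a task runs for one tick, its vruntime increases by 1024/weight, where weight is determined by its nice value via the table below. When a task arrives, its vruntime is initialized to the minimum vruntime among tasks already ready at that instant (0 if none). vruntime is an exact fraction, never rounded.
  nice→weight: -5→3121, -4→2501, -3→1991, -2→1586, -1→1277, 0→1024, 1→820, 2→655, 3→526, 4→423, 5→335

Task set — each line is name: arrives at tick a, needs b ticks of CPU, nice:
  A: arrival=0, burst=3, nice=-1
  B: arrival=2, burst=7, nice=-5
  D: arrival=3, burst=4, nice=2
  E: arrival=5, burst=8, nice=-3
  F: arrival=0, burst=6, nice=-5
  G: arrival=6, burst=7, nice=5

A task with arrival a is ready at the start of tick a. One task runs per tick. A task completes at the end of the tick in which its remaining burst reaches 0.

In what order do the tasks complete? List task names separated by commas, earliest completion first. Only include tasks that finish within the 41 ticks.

completion order = A, F, B, E, D, G

t=0: vr[A=0 F=0] → run A
t=1: vr[A=1024/1277 F=0] → run F
t=2: vr[A=1024/1277 B=1024/3121 F=1024/3121] → run B
t=3: vr[A=1024/1277 B=2048/3121 D=1024/3121 F=1024/3121] → run D
t=4: vr[A=1024/1277 B=2048/3121 D=3866624/2044255 F=1024/3121] → run F
t=5: vr[A=1024/1277 B=2048/3121 D=3866624/2044255 E=2048/3121 F=2048/3121] → run B
t=6: vr[A=1024/1277 B=3072/3121 D=3866624/2044255 E=2048/3121 F=2048/3121 G=2048/3121] → run E
t=7: vr[A=1024/1277 B=3072/3121 D=3866624/2044255 E=7273472/6213911 F=2048/3121 G=2048/3121] → run F
t=8: vr[A=1024/1277 B=3072/3121 D=3866624/2044255 E=7273472/6213911 F=3072/3121 G=2048/3121] → run G
t=9: vr[A=1024/1277 B=3072/3121 D=3866624/2044255 E=7273472/6213911 F=3072/3121 G=3881984/1045535] → run A
t=10: vr[A=2048/1277 B=3072/3121 D=3866624/2044255 E=7273472/6213911 F=3072/3121 G=3881984/1045535] → run B
t=11: vr[A=2048/1277 B=4096/3121 D=3866624/2044255 E=7273472/6213911 F=3072/3121 G=3881984/1045535] → run F
t=12: vr[A=2048/1277 B=4096/3121 D=3866624/2044255 E=7273472/6213911 F=4096/3121 G=3881984/1045535] → run E
t=13: vr[A=2048/1277 B=4096/3121 D=3866624/2044255 E=10469376/6213911 F=4096/3121 G=3881984/1045535] → run B
t=14: vr[A=2048/1277 B=5120/3121 D=3866624/2044255 E=10469376/6213911 F=4096/3121 G=3881984/1045535] → run F
t=15: vr[A=2048/1277 B=5120/3121 D=3866624/2044255 E=10469376/6213911 F=5120/3121 G=3881984/1045535] → run A
t=16: vr[B=5120/3121 D=3866624/2044255 E=10469376/6213911 F=5120/3121 G=3881984/1045535] → run B
t=17: vr[B=6144/3121 D=3866624/2044255 E=10469376/6213911 F=5120/3121 G=3881984/1045535] → run F
t=18: vr[B=6144/3121 D=3866624/2044255 E=10469376/6213911 G=3881984/1045535] → run E
t=19: vr[B=6144/3121 D=3866624/2044255 E=13665280/6213911 G=3881984/1045535] → run D
t=20: vr[B=6144/3121 D=7062528/2044255 E=13665280/6213911 G=3881984/1045535] → run B
t=21: vr[B=7168/3121 D=7062528/2044255 E=13665280/6213911 G=3881984/1045535] → run E
t=22: vr[B=7168/3121 D=7062528/2044255 E=16861184/6213911 G=3881984/1045535] → run B
t=23: vr[D=7062528/2044255 E=16861184/6213911 G=3881984/1045535] → run E
t=24: vr[D=7062528/2044255 E=20057088/6213911 G=3881984/1045535] → run E
t=25: vr[D=7062528/2044255 E=23252992/6213911 G=3881984/1045535] → run D
t=26: vr[D=10258432/2044255 E=23252992/6213911 G=3881984/1045535] → run G
t=27: vr[D=10258432/2044255 E=23252992/6213911 G=7077888/1045535] → run E
t=28: vr[D=10258432/2044255 E=26448896/6213911 G=7077888/1045535] → run E
t=29: vr[D=10258432/2044255 G=7077888/1045535] → run D
t=30: vr[G=7077888/1045535] → run G
t=31: vr[G=10273792/1045535] → run G
t=32: vr[G=13469696/1045535] → run G
t=33: vr[G=3333120/209107] → run G
t=34: vr[G=19861504/1045535] → run G
t=35: (idle)
t=36: (idle)
t=37: (idle)
t=38: (idle)
t=39: (idle)
t=40: (idle)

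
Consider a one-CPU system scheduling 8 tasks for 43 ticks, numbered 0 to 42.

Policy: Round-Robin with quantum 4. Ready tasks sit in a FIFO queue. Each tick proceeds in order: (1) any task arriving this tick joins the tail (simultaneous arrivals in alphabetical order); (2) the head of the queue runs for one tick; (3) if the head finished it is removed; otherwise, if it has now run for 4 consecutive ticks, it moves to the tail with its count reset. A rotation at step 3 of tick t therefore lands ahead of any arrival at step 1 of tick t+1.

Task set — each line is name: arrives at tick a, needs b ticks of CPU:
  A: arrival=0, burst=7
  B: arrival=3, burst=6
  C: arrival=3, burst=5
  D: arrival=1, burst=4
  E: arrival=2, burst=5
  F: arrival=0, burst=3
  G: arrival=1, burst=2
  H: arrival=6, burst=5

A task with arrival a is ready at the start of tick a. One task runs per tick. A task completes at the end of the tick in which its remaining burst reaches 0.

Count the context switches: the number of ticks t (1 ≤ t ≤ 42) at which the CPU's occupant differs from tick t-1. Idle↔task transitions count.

context switches = 13

t=0: queue=[A,F] q_used=0 → run A
t=1: queue=[A,F,D,G] q_used=1 → run A
t=2: queue=[A,F,D,G,E] q_used=2 → run A
t=3: queue=[A,F,D,G,E,B,C] q_used=3 → run A
t=4: queue=[F,D,G,E,B,C,A] q_used=0 → run F
t=5: queue=[F,D,G,E,B,C,A] q_used=1 → run F
t=6: queue=[F,D,G,E,B,C,A,H] q_used=2 → run F
t=7: queue=[D,G,E,B,C,A,H] q_used=0 → run D
t=8: queue=[D,G,E,B,C,A,H] q_used=1 → run D
t=9: queue=[D,G,E,B,C,A,H] q_used=2 → run D
t=10: queue=[D,G,E,B,C,A,H] q_used=3 → run D
t=11: queue=[G,E,B,C,A,H] q_used=0 → run G
t=12: queue=[G,E,B,C,A,H] q_used=1 → run G
t=13: queue=[E,B,C,A,H] q_used=0 → run E
t=14: queue=[E,B,C,A,H] q_used=1 → run E
t=15: queue=[E,B,C,A,H] q_used=2 → run E
t=16: queue=[E,B,C,A,H] q_used=3 → run E
t=17: queue=[B,C,A,H,E] q_used=0 → run B
t=18: queue=[B,C,A,H,E] q_used=1 → run B
t=19: queue=[B,C,A,H,E] q_used=2 → run B
t=20: queue=[B,C,A,H,E] q_used=3 → run B
t=21: queue=[C,A,H,E,B] q_used=0 → run C
t=22: queue=[C,A,H,E,B] q_used=1 → run C
t=23: queue=[C,A,H,E,B] q_used=2 → run C
t=24: queue=[C,A,H,E,B] q_used=3 → run C
t=25: queue=[A,H,E,B,C] q_used=0 → run A
t=26: queue=[A,H,E,B,C] q_used=1 → run A
t=27: queue=[A,H,E,B,C] q_used=2 → run A
t=28: queue=[H,E,B,C] q_used=0 → run H
t=29: queue=[H,E,B,C] q_used=1 → run H
t=30: queue=[H,E,B,C] q_used=2 → run H
t=31: queue=[H,E,B,C] q_used=3 → run H
t=32: queue=[E,B,C,H] q_used=0 → run E
t=33: queue=[B,C,H] q_used=0 → run B
t=34: queue=[B,C,H] q_used=1 → run B
t=35: queue=[C,H] q_used=0 → run C
t=36: queue=[H] q_used=0 → run H
t=37: (idle)
t=38: (idle)
t=39: (idle)
t=40: (idle)
t=41: (idle)
t=42: (idle)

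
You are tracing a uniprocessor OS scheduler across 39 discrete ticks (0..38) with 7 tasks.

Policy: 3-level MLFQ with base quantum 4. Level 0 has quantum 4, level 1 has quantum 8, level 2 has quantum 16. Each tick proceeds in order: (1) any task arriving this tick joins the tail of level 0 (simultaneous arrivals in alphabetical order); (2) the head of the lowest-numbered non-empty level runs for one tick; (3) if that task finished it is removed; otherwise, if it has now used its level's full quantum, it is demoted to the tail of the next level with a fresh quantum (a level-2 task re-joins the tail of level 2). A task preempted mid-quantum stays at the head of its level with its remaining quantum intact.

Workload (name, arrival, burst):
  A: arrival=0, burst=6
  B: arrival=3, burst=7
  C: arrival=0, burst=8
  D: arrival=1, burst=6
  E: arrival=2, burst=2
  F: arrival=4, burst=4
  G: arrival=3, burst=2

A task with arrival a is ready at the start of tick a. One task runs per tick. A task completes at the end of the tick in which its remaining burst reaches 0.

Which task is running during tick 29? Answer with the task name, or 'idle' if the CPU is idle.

running at tick 29 = C

t=0: L0/L1/L2 = AC/-/- → run A
t=1: L0/L1/L2 = ACD/-/- → run A
t=2: L0/L1/L2 = ACDE/-/- → run A
t=3: L0/L1/L2 = ACDEBG/-/- → run A
t=4: L0/L1/L2 = CDEBGF/A/- → run C
t=5: L0/L1/L2 = CDEBGF/A/- → run C
t=6: L0/L1/L2 = CDEBGF/A/- → run C
t=7: L0/L1/L2 = CDEBGF/A/- → run C
t=8: L0/L1/L2 = DEBGF/AC/- → run D
t=9: L0/L1/L2 = DEBGF/AC/- → run D
t=10: L0/L1/L2 = DEBGF/AC/- → run D
t=11: L0/L1/L2 = DEBGF/AC/- → run D
t=12: L0/L1/L2 = EBGF/ACD/- → run E
t=13: L0/L1/L2 = EBGF/ACD/- → run E
t=14: L0/L1/L2 = BGF/ACD/- → run B
t=15: L0/L1/L2 = BGF/ACD/- → run B
t=16: L0/L1/L2 = BGF/ACD/- → run B
t=17: L0/L1/L2 = BGF/ACD/- → run B
t=18: L0/L1/L2 = GF/ACDB/- → run G
t=19: L0/L1/L2 = GF/ACDB/- → run G
t=20: L0/L1/L2 = F/ACDB/- → run F
t=21: L0/L1/L2 = F/ACDB/- → run F
t=22: L0/L1/L2 = F/ACDB/- → run F
t=23: L0/L1/L2 = F/ACDB/- → run F
t=24: L0/L1/L2 = -/ACDB/- → run A
t=25: L0/L1/L2 = -/ACDB/- → run A
t=26: L0/L1/L2 = -/CDB/- → run C
t=27: L0/L1/L2 = -/CDB/- → run C
t=28: L0/L1/L2 = -/CDB/- → run C
t=29: L0/L1/L2 = -/CDB/- → run C
t=30: L0/L1/L2 = -/DB/- → run D
t=31: L0/L1/L2 = -/DB/- → run D
t=32: L0/L1/L2 = -/B/- → run B
t=33: L0/L1/L2 = -/B/- → run B
t=34: L0/L1/L2 = -/B/- → run B
t=35: (idle)
t=36: (idle)
t=37: (idle)
t=38: (idle)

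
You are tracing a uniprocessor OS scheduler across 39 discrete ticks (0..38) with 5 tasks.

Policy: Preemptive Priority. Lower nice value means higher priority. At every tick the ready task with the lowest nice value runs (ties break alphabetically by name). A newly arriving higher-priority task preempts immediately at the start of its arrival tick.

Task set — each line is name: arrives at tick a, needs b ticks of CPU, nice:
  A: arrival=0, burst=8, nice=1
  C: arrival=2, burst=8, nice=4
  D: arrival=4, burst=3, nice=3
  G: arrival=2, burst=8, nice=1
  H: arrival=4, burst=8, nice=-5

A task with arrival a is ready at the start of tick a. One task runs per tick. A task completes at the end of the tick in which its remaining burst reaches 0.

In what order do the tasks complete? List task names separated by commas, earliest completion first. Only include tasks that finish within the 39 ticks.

t=0: ready={A} → run A
t=1: ready={A} → run A
t=2: ready={A,C,G} → run A
t=3: ready={A,C,G} → run A
t=4: ready={A,C,D,G,H} → run H
t=5: ready={A,C,D,G,H} → run H
t=6: ready={A,C,D,G,H} → run H
t=7: ready={A,C,D,G,H} → run H
t=8: ready={A,C,D,G,H} → run H
t=9: ready={A,C,D,G,H} → run H
t=10: ready={A,C,D,G,H} → run H
t=11: ready={A,C,D,G,H} → run H
t=12: ready={A,C,D,G} → run A
t=13: ready={A,C,D,G} → run A
t=14: ready={A,C,D,G} → run A
t=15: ready={A,C,D,G} → run A
t=16: ready={C,D,G} → run G
t=17: ready={C,D,G} → run G
t=18: ready={C,D,G} → run G
t=19: ready={C,D,G} → run G
t=20: ready={C,D,G} → run G
t=21: ready={C,D,G} → run G
t=22: ready={C,D,G} → run G
t=23: ready={C,D,G} → run G
t=24: ready={C,D} → run D
t=25: ready={C,D} → run D
t=26: ready={C,D} → run D
t=27: ready={C} → run C
t=28: ready={C} → run C
t=29: ready={C} → run C
t=30: ready={C} → run C
t=31: ready={C} → run C
t=32: ready={C} → run C
t=33: ready={C} → run C
t=34: ready={C} → run C
t=35: (idle)
t=36: (idle)
t=37: (idle)
t=38: (idle)

completion order = H, A, G, D, C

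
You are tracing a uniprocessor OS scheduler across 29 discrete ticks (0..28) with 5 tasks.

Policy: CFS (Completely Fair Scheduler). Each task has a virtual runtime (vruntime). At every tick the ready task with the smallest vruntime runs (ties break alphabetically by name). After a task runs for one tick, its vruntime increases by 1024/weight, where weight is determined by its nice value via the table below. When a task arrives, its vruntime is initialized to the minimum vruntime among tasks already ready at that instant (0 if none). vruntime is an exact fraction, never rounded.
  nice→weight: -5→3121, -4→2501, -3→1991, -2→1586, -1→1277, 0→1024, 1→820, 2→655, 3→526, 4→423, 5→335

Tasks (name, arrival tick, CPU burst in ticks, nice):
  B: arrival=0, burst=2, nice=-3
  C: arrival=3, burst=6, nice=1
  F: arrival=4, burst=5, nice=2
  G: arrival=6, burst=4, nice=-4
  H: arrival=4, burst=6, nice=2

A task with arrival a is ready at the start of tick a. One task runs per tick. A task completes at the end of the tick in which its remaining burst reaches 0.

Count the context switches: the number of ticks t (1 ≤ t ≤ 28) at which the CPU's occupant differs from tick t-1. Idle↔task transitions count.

t=0: vr[B=0] → run B
t=1: vr[B=1024/1991] → run B
t=2: (idle)
t=3: vr[C=0] → run C
t=4: vr[C=256/205 F=256/205 H=256/205] → run C
t=5: vr[C=512/205 F=256/205 H=256/205] → run F
t=6: vr[C=512/205 F=15104/5371 G=256/205 H=256/205] → run G
t=7: vr[C=512/205 F=15104/5371 G=20736/12505 H=256/205] → run H
t=8: vr[C=512/205 F=15104/5371 G=20736/12505 H=15104/5371] → run G
t=9: vr[C=512/205 F=15104/5371 G=25856/12505 H=15104/5371] → run G
t=10: vr[C=512/205 F=15104/5371 G=30976/12505 H=15104/5371] → run G
t=11: vr[C=512/205 F=15104/5371 H=15104/5371] → run C
t=12: vr[C=768/205 F=15104/5371 H=15104/5371] → run F
t=13: vr[C=768/205 F=117504/26855 H=15104/5371] → run H
t=14: vr[C=768/205 F=117504/26855 H=117504/26855] → run C
t=15: vr[C=1024/205 F=117504/26855 H=117504/26855] → run F
t=16: vr[C=1024/205 F=159488/26855 H=117504/26855] → run H
t=17: vr[C=1024/205 F=159488/26855 H=159488/26855] → run C
t=18: vr[C=256/41 F=159488/26855 H=159488/26855] → run F
t=19: vr[C=256/41 F=201472/26855 H=159488/26855] → run H
t=20: vr[C=256/41 F=201472/26855 H=201472/26855] → run C
t=21: vr[F=201472/26855 H=201472/26855] → run F
t=22: vr[H=201472/26855] → run H
t=23: vr[H=243456/26855] → run H
t=24: (idle)
t=25: (idle)
t=26: (idle)
t=27: (idle)
t=28: (idle)

context switches = 19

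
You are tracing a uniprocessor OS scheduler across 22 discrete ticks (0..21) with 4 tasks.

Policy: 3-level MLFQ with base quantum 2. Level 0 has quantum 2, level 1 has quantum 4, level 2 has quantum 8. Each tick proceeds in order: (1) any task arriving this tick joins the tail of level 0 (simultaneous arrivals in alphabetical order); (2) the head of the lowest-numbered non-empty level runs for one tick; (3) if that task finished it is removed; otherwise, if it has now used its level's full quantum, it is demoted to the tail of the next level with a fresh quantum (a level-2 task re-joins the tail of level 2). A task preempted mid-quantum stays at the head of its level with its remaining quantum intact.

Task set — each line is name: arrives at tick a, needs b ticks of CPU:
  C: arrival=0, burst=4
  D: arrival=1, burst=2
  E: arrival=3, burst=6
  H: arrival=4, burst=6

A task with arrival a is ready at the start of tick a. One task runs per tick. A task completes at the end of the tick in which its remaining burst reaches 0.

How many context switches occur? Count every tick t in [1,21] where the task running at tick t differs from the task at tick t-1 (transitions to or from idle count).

t=0: L0/L1/L2 = C/-/- → run C
t=1: L0/L1/L2 = CD/-/- → run C
t=2: L0/L1/L2 = D/C/- → run D
t=3: L0/L1/L2 = DE/C/- → run D
t=4: L0/L1/L2 = EH/C/- → run E
t=5: L0/L1/L2 = EH/C/- → run E
t=6: L0/L1/L2 = H/CE/- → run H
t=7: L0/L1/L2 = H/CE/- → run H
t=8: L0/L1/L2 = -/CEH/- → run C
t=9: L0/L1/L2 = -/CEH/- → run C
t=10: L0/L1/L2 = -/EH/- → run E
t=11: L0/L1/L2 = -/EH/- → run E
t=12: L0/L1/L2 = -/EH/- → run E
t=13: L0/L1/L2 = -/EH/- → run E
t=14: L0/L1/L2 = -/H/- → run H
t=15: L0/L1/L2 = -/H/- → run H
t=16: L0/L1/L2 = -/H/- → run H
t=17: L0/L1/L2 = -/H/- → run H
t=18: (idle)
t=19: (idle)
t=20: (idle)
t=21: (idle)

context switches = 7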